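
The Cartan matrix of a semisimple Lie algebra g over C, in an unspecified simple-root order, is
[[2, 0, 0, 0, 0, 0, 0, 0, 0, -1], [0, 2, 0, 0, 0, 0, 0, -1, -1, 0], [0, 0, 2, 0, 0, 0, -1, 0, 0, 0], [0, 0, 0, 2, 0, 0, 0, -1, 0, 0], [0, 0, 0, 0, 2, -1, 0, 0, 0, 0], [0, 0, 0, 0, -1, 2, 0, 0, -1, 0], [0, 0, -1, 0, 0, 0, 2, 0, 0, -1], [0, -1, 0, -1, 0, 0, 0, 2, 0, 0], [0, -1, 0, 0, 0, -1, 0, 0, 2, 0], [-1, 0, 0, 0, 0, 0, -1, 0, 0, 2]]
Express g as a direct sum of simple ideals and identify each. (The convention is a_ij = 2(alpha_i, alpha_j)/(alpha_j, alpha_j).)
The diagram associated to this matrix has two connected components: the simple roots {alpha_1, alpha_3, alpha_7, alpha_10} form a chain of 4 nodes with single edges (A_4), and {alpha_2, alpha_4, alpha_5, alpha_6, alpha_8, alpha_9} form a chain of 6 nodes with single edges (A_6). A semisimple Lie algebra decomposes uniquely as the direct sum of simple ideals, one per connected component of its Dynkin diagram, so g ≅ A_4 ⊕ A_6 (dimension 24 + 48 = 72).

A_4 + A_6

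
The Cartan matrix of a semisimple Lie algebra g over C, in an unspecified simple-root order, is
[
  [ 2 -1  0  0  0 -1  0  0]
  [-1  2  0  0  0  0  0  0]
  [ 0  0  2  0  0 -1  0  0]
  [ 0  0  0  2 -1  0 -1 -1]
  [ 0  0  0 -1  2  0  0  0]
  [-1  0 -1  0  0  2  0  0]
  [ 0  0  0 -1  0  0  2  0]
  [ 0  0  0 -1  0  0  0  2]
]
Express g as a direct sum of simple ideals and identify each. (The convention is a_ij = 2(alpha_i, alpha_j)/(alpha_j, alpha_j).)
type A_4 + type D_4

The diagram associated to this matrix has two connected components: the simple roots {alpha_1, alpha_2, alpha_3, alpha_6} form a chain of 4 nodes with single edges (A_4), and {alpha_4, alpha_5, alpha_7, alpha_8} form a chain of 2 nodes with a fork of two nodes at one end (D_4). A semisimple Lie algebra decomposes uniquely as the direct sum of simple ideals, one per connected component of its Dynkin diagram, so g ≅ A_4 ⊕ D_4 (dimension 24 + 28 = 52).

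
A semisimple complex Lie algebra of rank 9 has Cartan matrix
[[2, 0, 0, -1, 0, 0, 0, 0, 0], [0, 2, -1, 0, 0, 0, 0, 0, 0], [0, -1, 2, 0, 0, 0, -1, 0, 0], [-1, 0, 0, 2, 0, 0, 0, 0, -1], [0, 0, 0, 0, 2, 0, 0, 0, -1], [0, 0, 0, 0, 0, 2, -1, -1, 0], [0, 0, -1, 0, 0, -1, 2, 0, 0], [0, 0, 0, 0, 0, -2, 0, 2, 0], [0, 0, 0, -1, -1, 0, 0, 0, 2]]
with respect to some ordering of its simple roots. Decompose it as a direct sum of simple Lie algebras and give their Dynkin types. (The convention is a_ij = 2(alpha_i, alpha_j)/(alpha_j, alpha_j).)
The diagram associated to this matrix has two connected components: the simple roots {alpha_1, alpha_4, alpha_5, alpha_9} form a chain of 4 nodes with single edges (A_4), and {alpha_2, alpha_3, alpha_6, alpha_7, alpha_8} form a chain of 5 nodes with a double edge at one end; the terminal node there is the unique long simple root (C_5). A semisimple Lie algebra decomposes uniquely as the direct sum of simple ideals, one per connected component of its Dynkin diagram, so g ≅ A_4 ⊕ C_5 (dimension 24 + 55 = 79).

A4 + C5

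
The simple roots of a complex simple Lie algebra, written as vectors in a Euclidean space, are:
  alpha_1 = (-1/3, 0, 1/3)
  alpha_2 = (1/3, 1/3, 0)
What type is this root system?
Compute the Cartan integers a_ij = 2(alpha_i, alpha_j)/(alpha_j, alpha_j); the resulting 2x2 Cartan matrix is
[[2, -1], [-1, 2]].
All simple roots have the same length, so the diagram is simply laced. The associated Dynkin diagram is a chain of 2 nodes with single edges (A_2), so the type is A_2 (the algebra sl(3)).

A_2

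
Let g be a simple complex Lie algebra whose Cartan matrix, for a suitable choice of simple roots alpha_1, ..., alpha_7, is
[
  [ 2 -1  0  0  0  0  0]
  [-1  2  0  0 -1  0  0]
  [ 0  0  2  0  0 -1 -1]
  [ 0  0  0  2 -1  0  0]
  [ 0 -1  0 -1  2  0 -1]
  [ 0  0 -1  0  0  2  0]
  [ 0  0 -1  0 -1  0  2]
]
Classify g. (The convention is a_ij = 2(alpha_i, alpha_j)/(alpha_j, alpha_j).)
The matrix has rank 7 with 2's on the diagonal. Reading the off-diagonal entries as Dynkin edges (a single edge where a_ij = a_ji = -1; a double or triple edge where a_ij * a_ji = 2 or 3), the diagram is a chain of 6 nodes with one extra node attached to the third node from one end (E_7). One simple-root ordering that puts it in standard form is (alpha_1, alpha_4, alpha_2, alpha_5, alpha_7, alpha_3, alpha_6). So the algebra is type E_7.

E7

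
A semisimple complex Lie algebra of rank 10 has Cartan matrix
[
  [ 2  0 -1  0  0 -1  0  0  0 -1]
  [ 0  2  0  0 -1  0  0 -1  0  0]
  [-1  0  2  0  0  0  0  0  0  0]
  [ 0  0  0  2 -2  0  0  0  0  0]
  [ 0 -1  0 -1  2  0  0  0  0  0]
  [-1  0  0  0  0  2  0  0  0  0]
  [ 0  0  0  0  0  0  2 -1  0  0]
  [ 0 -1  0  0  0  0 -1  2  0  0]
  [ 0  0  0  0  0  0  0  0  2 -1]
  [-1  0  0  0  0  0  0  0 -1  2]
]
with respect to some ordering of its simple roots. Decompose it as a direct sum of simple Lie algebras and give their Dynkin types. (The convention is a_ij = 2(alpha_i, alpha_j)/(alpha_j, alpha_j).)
C5 ⊕ D5

The diagram associated to this matrix has two connected components: the simple roots {alpha_2, alpha_4, alpha_5, alpha_7, alpha_8} form a chain of 5 nodes with a double edge at one end; the terminal node there is the unique long simple root (C_5), and {alpha_1, alpha_3, alpha_6, alpha_9, alpha_10} form a chain of 3 nodes with a fork of two nodes at one end (D_5). A semisimple Lie algebra decomposes uniquely as the direct sum of simple ideals, one per connected component of its Dynkin diagram, so g ≅ C_5 ⊕ D_5 (dimension 55 + 45 = 100).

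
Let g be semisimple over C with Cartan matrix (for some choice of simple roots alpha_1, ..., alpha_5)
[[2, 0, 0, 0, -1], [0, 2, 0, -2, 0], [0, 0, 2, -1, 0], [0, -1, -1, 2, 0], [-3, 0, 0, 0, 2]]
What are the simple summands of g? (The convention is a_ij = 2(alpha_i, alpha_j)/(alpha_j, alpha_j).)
The diagram associated to this matrix has two connected components: the simple roots {alpha_2, alpha_3, alpha_4} form a chain of 3 nodes with a double edge at one end; the terminal node there is the unique long simple root (C_3), and {alpha_1, alpha_5} form two nodes joined by a triple edge (G_2). A semisimple Lie algebra decomposes uniquely as the direct sum of simple ideals, one per connected component of its Dynkin diagram, so g ≅ C_3 ⊕ G_2 (dimension 21 + 14 = 35).

C_3 (sp(6)) ⊕ G_2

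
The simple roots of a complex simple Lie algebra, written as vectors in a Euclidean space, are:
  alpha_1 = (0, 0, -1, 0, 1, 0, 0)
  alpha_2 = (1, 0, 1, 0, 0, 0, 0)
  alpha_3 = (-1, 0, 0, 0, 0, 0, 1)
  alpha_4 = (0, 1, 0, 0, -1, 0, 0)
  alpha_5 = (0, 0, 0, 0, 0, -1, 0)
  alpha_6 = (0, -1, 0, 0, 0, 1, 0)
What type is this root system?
Compute the Cartan integers a_ij = 2(alpha_i, alpha_j)/(alpha_j, alpha_j); the resulting 6x6 Cartan matrix is
[[2, -1, 0, -1, 0, 0], [-1, 2, -1, 0, 0, 0], [0, -1, 2, 0, 0, 0], [-1, 0, 0, 2, 0, -1], [0, 0, 0, 0, 2, -1], [0, 0, 0, -1, -2, 2]].
The roots have two lengths (squared-length ratio 2:1); the short ones are alpha_{5}. The associated Dynkin diagram is a chain of 6 nodes with a double edge at one end; the terminal node there is the unique short simple root (B_6), so the type is B_6 (the algebra so(13)).

type B_6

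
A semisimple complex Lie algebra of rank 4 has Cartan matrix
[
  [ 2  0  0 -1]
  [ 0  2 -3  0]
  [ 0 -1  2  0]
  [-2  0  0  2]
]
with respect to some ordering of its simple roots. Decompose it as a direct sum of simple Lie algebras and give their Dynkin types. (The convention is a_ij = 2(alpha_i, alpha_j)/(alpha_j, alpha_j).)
The diagram associated to this matrix has two connected components: the simple roots {alpha_1, alpha_4} form a chain of 2 nodes with a double edge at one end; the terminal node there is the unique short simple root (B_2), and {alpha_2, alpha_3} form two nodes joined by a triple edge (G_2). A semisimple Lie algebra decomposes uniquely as the direct sum of simple ideals, one per connected component of its Dynkin diagram, so g ≅ B_2 ⊕ G_2 (dimension 10 + 14 = 24).

B_2 ⊕ G_2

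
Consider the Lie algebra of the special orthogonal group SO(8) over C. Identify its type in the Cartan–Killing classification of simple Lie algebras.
This is so(8) with 8 even, which has dimension 8(8-1)/2 = 28 and rank 8/2 = 4. In the classification of classical Lie algebras, the orthogonal algebra so(2n) in an even number of variables has type D_n; here n = 4, so the Dynkin diagram is a chain of 2 nodes with a fork of two nodes at one end (D_4). Hence the type is D_4.

type D_4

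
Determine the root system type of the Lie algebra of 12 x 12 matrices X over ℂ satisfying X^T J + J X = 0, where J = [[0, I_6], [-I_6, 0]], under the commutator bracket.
C_6

This is sp(12), which has dimension 12(12+1)/2 = 78 and rank 12/2 = 6. In the classification of classical Lie algebras, the symplectic algebra sp(2n) has type C_n; here n = 6, so the Dynkin diagram is a chain of 6 nodes with a double edge at one end; the terminal node there is the unique long simple root (C_6). Hence the type is C_6.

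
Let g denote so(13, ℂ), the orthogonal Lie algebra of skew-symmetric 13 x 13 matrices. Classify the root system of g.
B6

This is so(13) with 13 odd, which has dimension 13(13-1)/2 = 78 and rank (13-1)/2 = 6. In the classification of classical Lie algebras, the orthogonal algebra so(2n+1) in an odd number of variables has type B_n; here n = 6, so the Dynkin diagram is a chain of 6 nodes with a double edge at one end; the terminal node there is the unique short simple root (B_6). Hence the type is B_6.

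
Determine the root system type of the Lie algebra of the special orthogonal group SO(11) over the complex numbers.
type B_5

This is so(11) with 11 odd, which has dimension 11(11-1)/2 = 55 and rank (11-1)/2 = 5. In the classification of classical Lie algebras, the orthogonal algebra so(2n+1) in an odd number of variables has type B_n; here n = 5, so the Dynkin diagram is a chain of 5 nodes with a double edge at one end; the terminal node there is the unique short simple root (B_5). Hence the type is B_5.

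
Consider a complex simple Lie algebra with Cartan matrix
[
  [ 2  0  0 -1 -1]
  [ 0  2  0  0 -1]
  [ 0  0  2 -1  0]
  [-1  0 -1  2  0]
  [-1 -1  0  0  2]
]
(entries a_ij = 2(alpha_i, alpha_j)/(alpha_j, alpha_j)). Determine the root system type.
The matrix has rank 5 with 2's on the diagonal. Reading the off-diagonal entries as Dynkin edges (a single edge where a_ij = a_ji = -1; a double or triple edge where a_ij * a_ji = 2 or 3), the diagram is a chain of 5 nodes with single edges (A_5). One simple-root ordering that puts it in standard form is (alpha_2, alpha_5, alpha_1, alpha_4, alpha_3). So the algebra is type A_5, i.e. sl(6).

A5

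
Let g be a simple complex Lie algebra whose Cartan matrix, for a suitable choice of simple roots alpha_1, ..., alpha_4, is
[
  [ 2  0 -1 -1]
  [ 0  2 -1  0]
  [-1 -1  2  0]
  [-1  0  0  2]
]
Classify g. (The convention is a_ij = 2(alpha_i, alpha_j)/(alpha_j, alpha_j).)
A_4

The matrix has rank 4 with 2's on the diagonal. Reading the off-diagonal entries as Dynkin edges (a single edge where a_ij = a_ji = -1; a double or triple edge where a_ij * a_ji = 2 or 3), the diagram is a chain of 4 nodes with single edges (A_4). One simple-root ordering that puts it in standard form is (alpha_2, alpha_3, alpha_1, alpha_4). So the algebra is type A_4, i.e. sl(5).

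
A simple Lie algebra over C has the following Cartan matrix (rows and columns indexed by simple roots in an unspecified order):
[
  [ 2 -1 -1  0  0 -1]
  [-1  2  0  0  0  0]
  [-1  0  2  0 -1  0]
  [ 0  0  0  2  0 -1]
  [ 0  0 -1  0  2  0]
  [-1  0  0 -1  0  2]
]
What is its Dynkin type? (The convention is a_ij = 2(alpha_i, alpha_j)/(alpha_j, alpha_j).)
The matrix has rank 6 with 2's on the diagonal. Reading the off-diagonal entries as Dynkin edges (a single edge where a_ij = a_ji = -1; a double or triple edge where a_ij * a_ji = 2 or 3), the diagram is a chain of 5 nodes with one extra node attached to the third node from one end (E_6). One simple-root ordering that puts it in standard form is (alpha_5, alpha_2, alpha_3, alpha_1, alpha_6, alpha_4). So the algebra is type E_6.

E_6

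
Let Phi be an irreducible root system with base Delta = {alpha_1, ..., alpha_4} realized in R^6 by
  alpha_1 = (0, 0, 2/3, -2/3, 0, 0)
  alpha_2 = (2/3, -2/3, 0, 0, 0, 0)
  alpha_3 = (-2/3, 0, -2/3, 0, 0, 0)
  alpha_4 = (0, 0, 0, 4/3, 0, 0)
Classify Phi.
Compute the Cartan integers a_ij = 2(alpha_i, alpha_j)/(alpha_j, alpha_j); the resulting 4x4 Cartan matrix is
[[2, 0, -1, -1], [0, 2, -1, 0], [-1, -1, 2, 0], [-2, 0, 0, 2]].
The roots have two lengths (squared-length ratio 2:1); the short ones are alpha_{1,2,3}. The associated Dynkin diagram is a chain of 4 nodes with a double edge at one end; the terminal node there is the unique long simple root (C_4), so the type is C_4 (the algebra sp(8)).

C_4 (sp(8))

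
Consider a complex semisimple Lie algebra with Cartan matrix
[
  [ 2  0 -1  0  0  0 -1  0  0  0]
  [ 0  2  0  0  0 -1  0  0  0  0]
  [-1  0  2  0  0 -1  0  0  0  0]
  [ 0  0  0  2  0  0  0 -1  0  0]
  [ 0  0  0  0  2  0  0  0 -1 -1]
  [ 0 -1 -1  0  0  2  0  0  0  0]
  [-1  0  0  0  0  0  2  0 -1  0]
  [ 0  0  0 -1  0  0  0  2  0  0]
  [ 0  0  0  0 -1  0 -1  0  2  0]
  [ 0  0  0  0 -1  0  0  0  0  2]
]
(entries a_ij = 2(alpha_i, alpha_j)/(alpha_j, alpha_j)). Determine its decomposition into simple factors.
The diagram associated to this matrix has two connected components: the simple roots {alpha_4, alpha_8} form a chain of 2 nodes with single edges (A_2), and {alpha_1, alpha_2, alpha_3, alpha_5, alpha_6, alpha_7, alpha_9, alpha_10} form a chain of 8 nodes with single edges (A_8). A semisimple Lie algebra decomposes uniquely as the direct sum of simple ideals, one per connected component of its Dynkin diagram, so g ≅ A_2 ⊕ A_8 (dimension 8 + 80 = 88).

A2 ⊕ A8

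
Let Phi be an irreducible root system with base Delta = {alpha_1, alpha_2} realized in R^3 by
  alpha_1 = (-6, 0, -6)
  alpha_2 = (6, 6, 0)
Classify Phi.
Compute the Cartan integers a_ij = 2(alpha_i, alpha_j)/(alpha_j, alpha_j); the resulting 2x2 Cartan matrix is
[[2, -1], [-1, 2]].
All simple roots have the same length, so the diagram is simply laced. The associated Dynkin diagram is a chain of 2 nodes with single edges (A_2), so the type is A_2 (the algebra sl(3)).

A_2 (sl(3))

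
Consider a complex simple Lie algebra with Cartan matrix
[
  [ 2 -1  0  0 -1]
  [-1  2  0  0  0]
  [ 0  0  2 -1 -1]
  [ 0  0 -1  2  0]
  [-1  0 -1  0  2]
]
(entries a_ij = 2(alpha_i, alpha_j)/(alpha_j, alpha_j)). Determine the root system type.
The matrix has rank 5 with 2's on the diagonal. Reading the off-diagonal entries as Dynkin edges (a single edge where a_ij = a_ji = -1; a double or triple edge where a_ij * a_ji = 2 or 3), the diagram is a chain of 5 nodes with single edges (A_5). One simple-root ordering that puts it in standard form is (alpha_4, alpha_3, alpha_5, alpha_1, alpha_2). So the algebra is type A_5, i.e. sl(6).

type A_5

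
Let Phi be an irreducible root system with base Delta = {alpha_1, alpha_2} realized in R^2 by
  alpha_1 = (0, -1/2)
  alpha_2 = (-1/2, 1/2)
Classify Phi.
Compute the Cartan integers a_ij = 2(alpha_i, alpha_j)/(alpha_j, alpha_j); the resulting 2x2 Cartan matrix is
[[2, -1], [-2, 2]].
The roots have two lengths (squared-length ratio 2:1); the short ones are alpha_{1}. The associated Dynkin diagram is a chain of 2 nodes with a double edge at one end; the terminal node there is the unique short simple root (B_2), so the type is B_2 (the algebra so(5)).

type B_2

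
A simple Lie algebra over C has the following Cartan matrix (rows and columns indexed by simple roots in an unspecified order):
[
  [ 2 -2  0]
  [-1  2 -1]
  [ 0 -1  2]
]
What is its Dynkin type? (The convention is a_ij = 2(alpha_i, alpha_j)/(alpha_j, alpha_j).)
The matrix has rank 3 with 2's on the diagonal. Reading the off-diagonal entries as Dynkin edges (a single edge where a_ij = a_ji = -1; a double or triple edge where a_ij * a_ji = 2 or 3), the diagram is a chain of 3 nodes with a double edge at one end; the terminal node there is the unique long simple root (C_3). One simple-root ordering that puts it in standard form is (alpha_3, alpha_2, alpha_1). So the algebra is type C_3, i.e. sp(6).

type C_3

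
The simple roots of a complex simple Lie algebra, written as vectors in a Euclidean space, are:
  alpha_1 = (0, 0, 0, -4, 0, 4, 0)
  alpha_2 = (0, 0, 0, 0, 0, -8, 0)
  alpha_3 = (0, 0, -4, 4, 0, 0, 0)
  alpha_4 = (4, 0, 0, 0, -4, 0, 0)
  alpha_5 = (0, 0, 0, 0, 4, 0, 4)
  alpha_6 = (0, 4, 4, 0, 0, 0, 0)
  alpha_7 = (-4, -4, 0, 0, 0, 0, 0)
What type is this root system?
type C_7

Compute the Cartan integers a_ij = 2(alpha_i, alpha_j)/(alpha_j, alpha_j); the resulting 7x7 Cartan matrix is
[[2, -1, -1, 0, 0, 0, 0], [-2, 2, 0, 0, 0, 0, 0], [-1, 0, 2, 0, 0, -1, 0], [0, 0, 0, 2, -1, 0, -1], [0, 0, 0, -1, 2, 0, 0], [0, 0, -1, 0, 0, 2, -1], [0, 0, 0, -1, 0, -1, 2]].
The roots have two lengths (squared-length ratio 2:1); the short ones are alpha_{1,3,4,5,6,7}. The associated Dynkin diagram is a chain of 7 nodes with a double edge at one end; the terminal node there is the unique long simple root (C_7), so the type is C_7 (the algebra sp(14)).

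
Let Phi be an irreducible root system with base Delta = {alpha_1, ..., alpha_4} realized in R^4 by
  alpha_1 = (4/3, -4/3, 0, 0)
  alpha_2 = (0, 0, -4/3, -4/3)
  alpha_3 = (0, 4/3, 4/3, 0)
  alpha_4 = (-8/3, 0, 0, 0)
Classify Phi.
type C_4

Compute the Cartan integers a_ij = 2(alpha_i, alpha_j)/(alpha_j, alpha_j); the resulting 4x4 Cartan matrix is
[[2, 0, -1, -1], [0, 2, -1, 0], [-1, -1, 2, 0], [-2, 0, 0, 2]].
The roots have two lengths (squared-length ratio 2:1); the short ones are alpha_{1,2,3}. The associated Dynkin diagram is a chain of 4 nodes with a double edge at one end; the terminal node there is the unique long simple root (C_4), so the type is C_4 (the algebra sp(8)).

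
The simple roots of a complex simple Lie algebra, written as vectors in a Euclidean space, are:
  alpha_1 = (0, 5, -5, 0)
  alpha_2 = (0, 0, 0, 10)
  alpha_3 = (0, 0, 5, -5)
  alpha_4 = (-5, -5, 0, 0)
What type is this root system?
Compute the Cartan integers a_ij = 2(alpha_i, alpha_j)/(alpha_j, alpha_j); the resulting 4x4 Cartan matrix is
[[2, 0, -1, -1], [0, 2, -2, 0], [-1, -1, 2, 0], [-1, 0, 0, 2]].
The roots have two lengths (squared-length ratio 2:1); the short ones are alpha_{1,3,4}. The associated Dynkin diagram is a chain of 4 nodes with a double edge at one end; the terminal node there is the unique long simple root (C_4), so the type is C_4 (the algebra sp(8)).

C4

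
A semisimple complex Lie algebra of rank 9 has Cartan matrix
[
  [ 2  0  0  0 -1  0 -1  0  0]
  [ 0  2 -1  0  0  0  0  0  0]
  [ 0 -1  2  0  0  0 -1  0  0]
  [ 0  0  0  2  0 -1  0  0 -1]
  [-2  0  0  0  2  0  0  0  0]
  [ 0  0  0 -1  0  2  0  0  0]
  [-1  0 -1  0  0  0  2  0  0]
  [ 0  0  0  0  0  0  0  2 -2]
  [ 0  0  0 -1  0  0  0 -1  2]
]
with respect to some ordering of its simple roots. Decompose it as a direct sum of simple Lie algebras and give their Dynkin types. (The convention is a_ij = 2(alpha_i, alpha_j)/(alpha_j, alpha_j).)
The diagram associated to this matrix has two connected components: the simple roots {alpha_4, alpha_6, alpha_8, alpha_9} form a chain of 4 nodes with a double edge at one end; the terminal node there is the unique long simple root (C_4), and {alpha_1, alpha_2, alpha_3, alpha_5, alpha_7} form a chain of 5 nodes with a double edge at one end; the terminal node there is the unique long simple root (C_5). A semisimple Lie algebra decomposes uniquely as the direct sum of simple ideals, one per connected component of its Dynkin diagram, so g ≅ C_4 ⊕ C_5 (dimension 36 + 55 = 91).

type C_4 + type C_5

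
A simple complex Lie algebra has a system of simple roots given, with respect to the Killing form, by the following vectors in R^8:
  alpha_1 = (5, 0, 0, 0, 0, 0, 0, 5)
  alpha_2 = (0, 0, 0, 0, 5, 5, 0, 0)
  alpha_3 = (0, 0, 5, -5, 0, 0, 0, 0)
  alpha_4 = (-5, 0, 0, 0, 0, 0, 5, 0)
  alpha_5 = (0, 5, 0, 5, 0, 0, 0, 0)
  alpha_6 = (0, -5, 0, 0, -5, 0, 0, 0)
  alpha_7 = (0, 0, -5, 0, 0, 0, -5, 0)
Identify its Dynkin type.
Compute the Cartan integers a_ij = 2(alpha_i, alpha_j)/(alpha_j, alpha_j); the resulting 7x7 Cartan matrix is
[[2, 0, 0, -1, 0, 0, 0], [0, 2, 0, 0, 0, -1, 0], [0, 0, 2, 0, -1, 0, -1], [-1, 0, 0, 2, 0, 0, -1], [0, 0, -1, 0, 2, -1, 0], [0, -1, 0, 0, -1, 2, 0], [0, 0, -1, -1, 0, 0, 2]].
All simple roots have the same length, so the diagram is simply laced. The associated Dynkin diagram is a chain of 7 nodes with single edges (A_7), so the type is A_7 (the algebra sl(8)).

A7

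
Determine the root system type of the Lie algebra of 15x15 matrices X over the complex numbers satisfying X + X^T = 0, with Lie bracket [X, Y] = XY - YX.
B_7 (so(15))

This is so(15) with 15 odd, which has dimension 15(15-1)/2 = 105 and rank (15-1)/2 = 7. In the classification of classical Lie algebras, the orthogonal algebra so(2n+1) in an odd number of variables has type B_n; here n = 7, so the Dynkin diagram is a chain of 7 nodes with a double edge at one end; the terminal node there is the unique short simple root (B_7). Hence the type is B_7.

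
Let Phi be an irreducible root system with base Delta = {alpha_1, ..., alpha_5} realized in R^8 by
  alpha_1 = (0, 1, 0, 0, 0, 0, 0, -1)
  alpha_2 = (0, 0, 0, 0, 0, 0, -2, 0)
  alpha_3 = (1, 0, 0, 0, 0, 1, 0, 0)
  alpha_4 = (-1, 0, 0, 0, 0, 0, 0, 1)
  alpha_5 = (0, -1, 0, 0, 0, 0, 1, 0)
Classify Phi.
Compute the Cartan integers a_ij = 2(alpha_i, alpha_j)/(alpha_j, alpha_j); the resulting 5x5 Cartan matrix is
[[2, 0, 0, -1, -1], [0, 2, 0, 0, -2], [0, 0, 2, -1, 0], [-1, 0, -1, 2, 0], [-1, -1, 0, 0, 2]].
The roots have two lengths (squared-length ratio 2:1); the short ones are alpha_{1,3,4,5}. The associated Dynkin diagram is a chain of 5 nodes with a double edge at one end; the terminal node there is the unique long simple root (C_5), so the type is C_5 (the algebra sp(10)).

C5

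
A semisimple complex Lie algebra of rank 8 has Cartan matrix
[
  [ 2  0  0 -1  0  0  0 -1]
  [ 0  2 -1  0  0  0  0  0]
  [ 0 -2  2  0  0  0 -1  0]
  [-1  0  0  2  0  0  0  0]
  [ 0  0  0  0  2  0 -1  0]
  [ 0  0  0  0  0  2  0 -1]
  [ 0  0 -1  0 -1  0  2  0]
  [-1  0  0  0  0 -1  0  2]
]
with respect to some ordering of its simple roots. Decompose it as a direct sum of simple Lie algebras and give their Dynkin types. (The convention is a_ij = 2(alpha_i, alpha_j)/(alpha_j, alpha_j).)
The diagram associated to this matrix has two connected components: the simple roots {alpha_1, alpha_4, alpha_6, alpha_8} form a chain of 4 nodes with single edges (A_4), and {alpha_2, alpha_3, alpha_5, alpha_7} form a chain of 4 nodes with a double edge at one end; the terminal node there is the unique short simple root (B_4). A semisimple Lie algebra decomposes uniquely as the direct sum of simple ideals, one per connected component of its Dynkin diagram, so g ≅ A_4 ⊕ B_4 (dimension 24 + 36 = 60).

type A_4 ⊕ type B_4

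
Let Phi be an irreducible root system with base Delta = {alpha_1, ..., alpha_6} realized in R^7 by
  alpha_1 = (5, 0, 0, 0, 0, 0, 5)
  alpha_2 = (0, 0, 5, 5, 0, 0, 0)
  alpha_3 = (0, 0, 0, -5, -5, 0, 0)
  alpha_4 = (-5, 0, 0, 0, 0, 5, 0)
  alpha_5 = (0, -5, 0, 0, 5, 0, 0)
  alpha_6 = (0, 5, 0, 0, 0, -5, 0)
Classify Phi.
A6

Compute the Cartan integers a_ij = 2(alpha_i, alpha_j)/(alpha_j, alpha_j); the resulting 6x6 Cartan matrix is
[[2, 0, 0, -1, 0, 0], [0, 2, -1, 0, 0, 0], [0, -1, 2, 0, -1, 0], [-1, 0, 0, 2, 0, -1], [0, 0, -1, 0, 2, -1], [0, 0, 0, -1, -1, 2]].
All simple roots have the same length, so the diagram is simply laced. The associated Dynkin diagram is a chain of 6 nodes with single edges (A_6), so the type is A_6 (the algebra sl(7)).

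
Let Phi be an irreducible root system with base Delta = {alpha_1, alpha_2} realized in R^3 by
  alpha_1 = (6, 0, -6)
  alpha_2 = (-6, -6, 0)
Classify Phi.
A2

Compute the Cartan integers a_ij = 2(alpha_i, alpha_j)/(alpha_j, alpha_j); the resulting 2x2 Cartan matrix is
[[2, -1], [-1, 2]].
All simple roots have the same length, so the diagram is simply laced. The associated Dynkin diagram is a chain of 2 nodes with single edges (A_2), so the type is A_2 (the algebra sl(3)).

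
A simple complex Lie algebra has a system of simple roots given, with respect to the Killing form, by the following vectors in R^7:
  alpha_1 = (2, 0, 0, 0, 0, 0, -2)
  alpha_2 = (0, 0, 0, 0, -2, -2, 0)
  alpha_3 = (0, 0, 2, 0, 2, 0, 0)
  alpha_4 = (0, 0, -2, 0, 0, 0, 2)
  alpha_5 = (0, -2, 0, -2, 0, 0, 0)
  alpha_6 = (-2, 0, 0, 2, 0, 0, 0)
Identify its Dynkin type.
Compute the Cartan integers a_ij = 2(alpha_i, alpha_j)/(alpha_j, alpha_j); the resulting 6x6 Cartan matrix is
[[2, 0, 0, -1, 0, -1], [0, 2, -1, 0, 0, 0], [0, -1, 2, -1, 0, 0], [-1, 0, -1, 2, 0, 0], [0, 0, 0, 0, 2, -1], [-1, 0, 0, 0, -1, 2]].
All simple roots have the same length, so the diagram is simply laced. The associated Dynkin diagram is a chain of 6 nodes with single edges (A_6), so the type is A_6 (the algebra sl(7)).

A_6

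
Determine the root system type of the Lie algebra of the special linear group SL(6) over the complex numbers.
type A_5

This is sl(6), which has dimension 6^2 - 1 = 35 and rank 6 - 1 = 5 (a Cartan subalgebra is the diagonal traceless matrices). In the classification of classical Lie algebras, the special linear algebra sl(n+1) has type A_n; here n = 5, so the Dynkin diagram is a chain of 5 nodes with single edges (A_5). Hence the type is A_5.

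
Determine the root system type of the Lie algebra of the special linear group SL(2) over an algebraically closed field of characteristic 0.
This is sl(2), which has dimension 2^2 - 1 = 3 and rank 2 - 1 = 1 (a Cartan subalgebra is the diagonal traceless matrices). In the classification of classical Lie algebras, the special linear algebra sl(n+1) has type A_n; here n = 1, so the Dynkin diagram is a chain of 1 nodes with single edges (A_1). Hence the type is A_1.

type A_1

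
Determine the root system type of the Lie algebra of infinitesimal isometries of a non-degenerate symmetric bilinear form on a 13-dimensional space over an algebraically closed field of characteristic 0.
B_6 (so(13))

This is so(13) with 13 odd, which has dimension 13(13-1)/2 = 78 and rank (13-1)/2 = 6. In the classification of classical Lie algebras, the orthogonal algebra so(2n+1) in an odd number of variables has type B_n; here n = 6, so the Dynkin diagram is a chain of 6 nodes with a double edge at one end; the terminal node there is the unique short simple root (B_6). Hence the type is B_6.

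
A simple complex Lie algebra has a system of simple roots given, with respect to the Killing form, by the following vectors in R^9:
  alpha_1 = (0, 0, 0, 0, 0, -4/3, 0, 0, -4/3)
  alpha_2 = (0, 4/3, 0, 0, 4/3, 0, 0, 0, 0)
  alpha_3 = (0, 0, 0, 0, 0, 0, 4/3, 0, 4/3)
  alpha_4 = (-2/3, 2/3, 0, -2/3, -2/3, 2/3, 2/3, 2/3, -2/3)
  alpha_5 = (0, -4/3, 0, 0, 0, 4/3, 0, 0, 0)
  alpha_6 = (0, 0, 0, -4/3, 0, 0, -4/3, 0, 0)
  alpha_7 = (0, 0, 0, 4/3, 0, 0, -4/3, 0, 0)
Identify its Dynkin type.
E7

Compute the Cartan integers a_ij = 2(alpha_i, alpha_j)/(alpha_j, alpha_j); the resulting 7x7 Cartan matrix is
[[2, 0, -1, 0, -1, 0, 0], [0, 2, 0, 0, -1, 0, 0], [-1, 0, 2, 0, 0, -1, -1], [0, 0, 0, 2, 0, 0, -1], [-1, -1, 0, 0, 2, 0, 0], [0, 0, -1, 0, 0, 2, 0], [0, 0, -1, -1, 0, 0, 2]].
All simple roots have the same length, so the diagram is simply laced. The associated Dynkin diagram is a chain of 6 nodes with one extra node attached to the third node from one end (E_7), so the type is E_7.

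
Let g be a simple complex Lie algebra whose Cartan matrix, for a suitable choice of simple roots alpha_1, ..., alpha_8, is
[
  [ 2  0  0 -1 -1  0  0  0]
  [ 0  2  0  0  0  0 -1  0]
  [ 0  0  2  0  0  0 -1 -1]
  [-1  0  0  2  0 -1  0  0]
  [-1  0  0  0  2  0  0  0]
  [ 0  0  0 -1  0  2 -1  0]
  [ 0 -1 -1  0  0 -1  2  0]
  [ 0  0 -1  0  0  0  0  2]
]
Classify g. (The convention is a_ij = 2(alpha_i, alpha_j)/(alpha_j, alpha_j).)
The matrix has rank 8 with 2's on the diagonal. Reading the off-diagonal entries as Dynkin edges (a single edge where a_ij = a_ji = -1; a double or triple edge where a_ij * a_ji = 2 or 3), the diagram is a chain of 7 nodes with one extra node attached to the third node from one end (E_8). One simple-root ordering that puts it in standard form is (alpha_8, alpha_2, alpha_3, alpha_7, alpha_6, alpha_4, alpha_1, alpha_5). So the algebra is type E_8.

E8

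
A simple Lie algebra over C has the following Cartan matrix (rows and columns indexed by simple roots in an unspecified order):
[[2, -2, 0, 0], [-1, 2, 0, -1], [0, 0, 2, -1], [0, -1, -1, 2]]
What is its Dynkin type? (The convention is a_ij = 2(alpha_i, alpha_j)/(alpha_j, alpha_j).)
The matrix has rank 4 with 2's on the diagonal. Reading the off-diagonal entries as Dynkin edges (a single edge where a_ij = a_ji = -1; a double or triple edge where a_ij * a_ji = 2 or 3), the diagram is a chain of 4 nodes with a double edge at one end; the terminal node there is the unique long simple root (C_4). One simple-root ordering that puts it in standard form is (alpha_3, alpha_4, alpha_2, alpha_1). So the algebra is type C_4, i.e. sp(8).

type C_4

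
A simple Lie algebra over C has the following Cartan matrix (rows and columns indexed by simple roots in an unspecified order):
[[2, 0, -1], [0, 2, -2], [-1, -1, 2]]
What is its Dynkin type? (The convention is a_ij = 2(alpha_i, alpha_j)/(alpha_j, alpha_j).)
C3

The matrix has rank 3 with 2's on the diagonal. Reading the off-diagonal entries as Dynkin edges (a single edge where a_ij = a_ji = -1; a double or triple edge where a_ij * a_ji = 2 or 3), the diagram is a chain of 3 nodes with a double edge at one end; the terminal node there is the unique long simple root (C_3). One simple-root ordering that puts it in standard form is (alpha_1, alpha_3, alpha_2). So the algebra is type C_3, i.e. sp(6).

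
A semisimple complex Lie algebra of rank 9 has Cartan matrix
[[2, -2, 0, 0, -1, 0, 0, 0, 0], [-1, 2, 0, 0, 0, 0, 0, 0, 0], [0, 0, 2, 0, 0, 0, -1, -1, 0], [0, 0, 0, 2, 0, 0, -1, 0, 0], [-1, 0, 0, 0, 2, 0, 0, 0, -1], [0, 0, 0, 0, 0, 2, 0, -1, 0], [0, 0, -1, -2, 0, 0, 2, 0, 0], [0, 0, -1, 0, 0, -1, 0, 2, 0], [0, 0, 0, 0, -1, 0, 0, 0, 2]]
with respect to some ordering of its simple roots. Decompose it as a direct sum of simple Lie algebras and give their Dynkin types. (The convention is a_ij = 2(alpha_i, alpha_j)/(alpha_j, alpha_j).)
The diagram associated to this matrix has two connected components: the simple roots {alpha_1, alpha_2, alpha_5, alpha_9} form a chain of 4 nodes with a double edge at one end; the terminal node there is the unique short simple root (B_4), and {alpha_3, alpha_4, alpha_6, alpha_7, alpha_8} form a chain of 5 nodes with a double edge at one end; the terminal node there is the unique short simple root (B_5). A semisimple Lie algebra decomposes uniquely as the direct sum of simple ideals, one per connected component of its Dynkin diagram, so g ≅ B_4 ⊕ B_5 (dimension 36 + 55 = 91).

B_4 + B_5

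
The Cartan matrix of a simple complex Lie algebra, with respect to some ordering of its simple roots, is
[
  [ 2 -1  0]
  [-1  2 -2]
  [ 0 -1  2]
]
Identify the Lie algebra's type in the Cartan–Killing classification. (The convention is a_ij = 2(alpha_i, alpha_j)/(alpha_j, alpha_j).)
The matrix has rank 3 with 2's on the diagonal. Reading the off-diagonal entries as Dynkin edges (a single edge where a_ij = a_ji = -1; a double or triple edge where a_ij * a_ji = 2 or 3), the diagram is a chain of 3 nodes with a double edge at one end; the terminal node there is the unique short simple root (B_3). One simple-root ordering that puts it in standard form is (alpha_1, alpha_2, alpha_3). So the algebra is type B_3, i.e. so(7).

type B_3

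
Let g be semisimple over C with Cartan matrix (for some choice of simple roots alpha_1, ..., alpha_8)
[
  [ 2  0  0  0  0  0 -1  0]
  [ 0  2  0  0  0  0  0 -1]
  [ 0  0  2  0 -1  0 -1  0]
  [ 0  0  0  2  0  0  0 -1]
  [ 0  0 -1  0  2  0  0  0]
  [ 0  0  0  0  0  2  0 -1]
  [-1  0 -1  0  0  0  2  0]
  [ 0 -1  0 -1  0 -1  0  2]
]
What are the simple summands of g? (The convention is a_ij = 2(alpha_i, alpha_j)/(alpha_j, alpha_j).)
type A_4 + type D_4

The diagram associated to this matrix has two connected components: the simple roots {alpha_1, alpha_3, alpha_5, alpha_7} form a chain of 4 nodes with single edges (A_4), and {alpha_2, alpha_4, alpha_6, alpha_8} form a chain of 2 nodes with a fork of two nodes at one end (D_4). A semisimple Lie algebra decomposes uniquely as the direct sum of simple ideals, one per connected component of its Dynkin diagram, so g ≅ A_4 ⊕ D_4 (dimension 24 + 28 = 52).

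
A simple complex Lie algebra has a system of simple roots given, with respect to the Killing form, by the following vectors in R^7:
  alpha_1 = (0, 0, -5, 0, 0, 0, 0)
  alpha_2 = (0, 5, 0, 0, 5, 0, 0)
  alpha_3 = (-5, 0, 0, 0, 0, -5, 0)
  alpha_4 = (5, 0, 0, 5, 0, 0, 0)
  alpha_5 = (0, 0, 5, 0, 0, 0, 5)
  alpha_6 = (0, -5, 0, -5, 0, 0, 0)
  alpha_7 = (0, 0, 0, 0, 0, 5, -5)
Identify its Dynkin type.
Compute the Cartan integers a_ij = 2(alpha_i, alpha_j)/(alpha_j, alpha_j); the resulting 7x7 Cartan matrix is
[[2, 0, 0, 0, -1, 0, 0], [0, 2, 0, 0, 0, -1, 0], [0, 0, 2, -1, 0, 0, -1], [0, 0, -1, 2, 0, -1, 0], [-2, 0, 0, 0, 2, 0, -1], [0, -1, 0, -1, 0, 2, 0], [0, 0, -1, 0, -1, 0, 2]].
The roots have two lengths (squared-length ratio 2:1); the short ones are alpha_{1}. The associated Dynkin diagram is a chain of 7 nodes with a double edge at one end; the terminal node there is the unique short simple root (B_7), so the type is B_7 (the algebra so(15)).

B_7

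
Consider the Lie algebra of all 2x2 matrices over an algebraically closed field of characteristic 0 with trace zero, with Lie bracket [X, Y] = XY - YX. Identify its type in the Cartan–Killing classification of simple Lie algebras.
type A_1

This is sl(2), which has dimension 2^2 - 1 = 3 and rank 2 - 1 = 1 (a Cartan subalgebra is the diagonal traceless matrices). In the classification of classical Lie algebras, the special linear algebra sl(n+1) has type A_n; here n = 1, so the Dynkin diagram is a chain of 1 nodes with single edges (A_1). Hence the type is A_1.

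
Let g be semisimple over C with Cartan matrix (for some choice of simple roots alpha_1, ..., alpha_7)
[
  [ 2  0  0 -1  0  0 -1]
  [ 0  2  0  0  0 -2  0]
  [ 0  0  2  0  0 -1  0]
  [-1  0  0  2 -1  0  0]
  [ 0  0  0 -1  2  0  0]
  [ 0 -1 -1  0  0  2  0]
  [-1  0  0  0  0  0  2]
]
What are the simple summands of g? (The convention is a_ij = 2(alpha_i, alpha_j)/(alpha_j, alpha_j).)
The diagram associated to this matrix has two connected components: the simple roots {alpha_1, alpha_4, alpha_5, alpha_7} form a chain of 4 nodes with single edges (A_4), and {alpha_2, alpha_3, alpha_6} form a chain of 3 nodes with a double edge at one end; the terminal node there is the unique long simple root (C_3). A semisimple Lie algebra decomposes uniquely as the direct sum of simple ideals, one per connected component of its Dynkin diagram, so g ≅ A_4 ⊕ C_3 (dimension 24 + 21 = 45).

A_4 + C_3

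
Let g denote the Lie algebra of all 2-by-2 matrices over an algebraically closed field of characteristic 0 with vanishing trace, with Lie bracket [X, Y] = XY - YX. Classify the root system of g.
A_1

This is sl(2), which has dimension 2^2 - 1 = 3 and rank 2 - 1 = 1 (a Cartan subalgebra is the diagonal traceless matrices). In the classification of classical Lie algebras, the special linear algebra sl(n+1) has type A_n; here n = 1, so the Dynkin diagram is a chain of 1 nodes with single edges (A_1). Hence the type is A_1.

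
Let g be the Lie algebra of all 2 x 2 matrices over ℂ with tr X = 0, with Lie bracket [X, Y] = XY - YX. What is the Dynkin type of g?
A_1

This is sl(2), which has dimension 2^2 - 1 = 3 and rank 2 - 1 = 1 (a Cartan subalgebra is the diagonal traceless matrices). In the classification of classical Lie algebras, the special linear algebra sl(n+1) has type A_n; here n = 1, so the Dynkin diagram is a chain of 1 nodes with single edges (A_1). Hence the type is A_1.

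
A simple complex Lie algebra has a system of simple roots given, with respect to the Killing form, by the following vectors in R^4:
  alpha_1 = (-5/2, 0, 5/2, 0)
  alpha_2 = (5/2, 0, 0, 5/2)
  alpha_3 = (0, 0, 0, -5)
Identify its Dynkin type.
type C_3

Compute the Cartan integers a_ij = 2(alpha_i, alpha_j)/(alpha_j, alpha_j); the resulting 3x3 Cartan matrix is
[[2, -1, 0], [-1, 2, -1], [0, -2, 2]].
The roots have two lengths (squared-length ratio 2:1); the short ones are alpha_{1,2}. The associated Dynkin diagram is a chain of 3 nodes with a double edge at one end; the terminal node there is the unique long simple root (C_3), so the type is C_3 (the algebra sp(6)).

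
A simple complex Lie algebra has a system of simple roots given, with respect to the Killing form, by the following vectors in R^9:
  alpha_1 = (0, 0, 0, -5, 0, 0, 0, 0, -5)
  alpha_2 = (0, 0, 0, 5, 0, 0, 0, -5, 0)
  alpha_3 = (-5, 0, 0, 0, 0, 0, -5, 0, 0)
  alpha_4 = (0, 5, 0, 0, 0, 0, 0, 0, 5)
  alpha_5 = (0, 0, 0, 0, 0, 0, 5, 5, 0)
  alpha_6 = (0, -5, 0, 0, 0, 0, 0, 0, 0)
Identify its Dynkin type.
Compute the Cartan integers a_ij = 2(alpha_i, alpha_j)/(alpha_j, alpha_j); the resulting 6x6 Cartan matrix is
[[2, -1, 0, -1, 0, 0], [-1, 2, 0, 0, -1, 0], [0, 0, 2, 0, -1, 0], [-1, 0, 0, 2, 0, -2], [0, -1, -1, 0, 2, 0], [0, 0, 0, -1, 0, 2]].
The roots have two lengths (squared-length ratio 2:1); the short ones are alpha_{6}. The associated Dynkin diagram is a chain of 6 nodes with a double edge at one end; the terminal node there is the unique short simple root (B_6), so the type is B_6 (the algebra so(13)).

B_6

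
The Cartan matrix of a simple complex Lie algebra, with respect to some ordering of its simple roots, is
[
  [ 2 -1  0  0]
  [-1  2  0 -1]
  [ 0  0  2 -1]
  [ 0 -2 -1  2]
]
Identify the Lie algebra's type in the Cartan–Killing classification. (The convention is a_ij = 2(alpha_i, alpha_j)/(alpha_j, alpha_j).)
F_4

The matrix has rank 4 with 2's on the diagonal. Reading the off-diagonal entries as Dynkin edges (a single edge where a_ij = a_ji = -1; a double or triple edge where a_ij * a_ji = 2 or 3), the diagram is a chain of 4 nodes with a double edge between the middle two (F_4). One simple-root ordering that puts it in standard form is (alpha_3, alpha_4, alpha_2, alpha_1). So the algebra is type F_4.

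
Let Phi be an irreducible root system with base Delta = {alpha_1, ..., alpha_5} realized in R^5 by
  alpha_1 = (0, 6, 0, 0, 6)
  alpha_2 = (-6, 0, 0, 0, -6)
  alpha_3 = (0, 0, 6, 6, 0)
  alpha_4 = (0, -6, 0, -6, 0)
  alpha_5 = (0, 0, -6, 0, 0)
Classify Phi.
Compute the Cartan integers a_ij = 2(alpha_i, alpha_j)/(alpha_j, alpha_j); the resulting 5x5 Cartan matrix is
[[2, -1, 0, -1, 0], [-1, 2, 0, 0, 0], [0, 0, 2, -1, -2], [-1, 0, -1, 2, 0], [0, 0, -1, 0, 2]].
The roots have two lengths (squared-length ratio 2:1); the short ones are alpha_{5}. The associated Dynkin diagram is a chain of 5 nodes with a double edge at one end; the terminal node there is the unique short simple root (B_5), so the type is B_5 (the algebra so(11)).

B_5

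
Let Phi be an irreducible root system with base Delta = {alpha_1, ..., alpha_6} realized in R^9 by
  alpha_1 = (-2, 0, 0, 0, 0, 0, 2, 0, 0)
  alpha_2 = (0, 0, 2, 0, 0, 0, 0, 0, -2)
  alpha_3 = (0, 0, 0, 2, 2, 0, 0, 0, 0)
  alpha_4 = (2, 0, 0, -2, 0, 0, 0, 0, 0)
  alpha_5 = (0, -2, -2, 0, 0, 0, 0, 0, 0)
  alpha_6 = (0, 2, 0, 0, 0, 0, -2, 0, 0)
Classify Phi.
Compute the Cartan integers a_ij = 2(alpha_i, alpha_j)/(alpha_j, alpha_j); the resulting 6x6 Cartan matrix is
[[2, 0, 0, -1, 0, -1], [0, 2, 0, 0, -1, 0], [0, 0, 2, -1, 0, 0], [-1, 0, -1, 2, 0, 0], [0, -1, 0, 0, 2, -1], [-1, 0, 0, 0, -1, 2]].
All simple roots have the same length, so the diagram is simply laced. The associated Dynkin diagram is a chain of 6 nodes with single edges (A_6), so the type is A_6 (the algebra sl(7)).

A_6 (sl(7))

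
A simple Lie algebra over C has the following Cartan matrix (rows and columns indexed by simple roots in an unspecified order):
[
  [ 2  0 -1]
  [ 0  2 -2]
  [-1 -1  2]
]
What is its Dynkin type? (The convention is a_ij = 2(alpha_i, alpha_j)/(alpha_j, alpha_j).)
The matrix has rank 3 with 2's on the diagonal. Reading the off-diagonal entries as Dynkin edges (a single edge where a_ij = a_ji = -1; a double or triple edge where a_ij * a_ji = 2 or 3), the diagram is a chain of 3 nodes with a double edge at one end; the terminal node there is the unique long simple root (C_3). One simple-root ordering that puts it in standard form is (alpha_1, alpha_3, alpha_2). So the algebra is type C_3, i.e. sp(6).

C_3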